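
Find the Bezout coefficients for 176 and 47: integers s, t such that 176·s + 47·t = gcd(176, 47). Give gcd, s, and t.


Euclidean algorithm on (176, 47) — divide until remainder is 0:
  176 = 3 · 47 + 35
  47 = 1 · 35 + 12
  35 = 2 · 12 + 11
  12 = 1 · 11 + 1
  11 = 11 · 1 + 0
gcd(176, 47) = 1.
Track Bezout coefficients alongside the remainders: start with r₀ = 176 = a·1 + b·0 (s = 1, t = 0) and r₁ = 47 = a·0 + b·1 (s = 0, t = 1); each new remainder r_{k+1} = r_{k-1} − q_k·r_k inherits s_{k+1} = s_{k-1} − q_k·s_k, t_{k+1} = t_{k-1} − q_k·t_k, so r_k = a·s_k + b·t_k at every step:
  q = 3: r = 35, s = 1 − 3·0 = 1, t = 0 − 3·1 = -3  (check: 176·1 + 47·(-3) = 35)
  q = 1: r = 12, s = 0 − 1·1 = -1, t = 1 − 1·(-3) = 4  (check: 176·(-1) + 47·4 = 12)
  q = 2: r = 11, s = 1 − 2·(-1) = 3, t = -3 − 2·4 = -11  (check: 176·3 + 47·(-11) = 11)
  q = 1: r = 1, s = -1 − 1·3 = -4, t = 4 − 1·(-11) = 15  (check: 176·(-4) + 47·15 = 1)
The row with r = 1 (the gcd) gives the Bezout coefficients s = -4, t = 15.
Result: 176 · (-4) + 47 · (15) = 1.

gcd(176, 47) = 1; s = -4, t = 15 (check: 176·(-4) + 47·15 = 1).


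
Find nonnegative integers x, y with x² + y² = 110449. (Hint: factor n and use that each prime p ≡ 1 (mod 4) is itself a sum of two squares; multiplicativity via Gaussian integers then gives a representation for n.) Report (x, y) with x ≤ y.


Step 1: Factor n = 110449 = 17 · 73 · 89.
Step 2: Check the mod-4 condition on each prime factor: 17 ≡ 1 (mod 4), exponent 1; 73 ≡ 1 (mod 4), exponent 1; 89 ≡ 1 (mod 4), exponent 1.
All primes ≡ 3 (mod 4) appear to even exponent (or don't appear), so by the two-squares theorem n IS expressible as a sum of two squares.
Step 3: Build a representation. Here n = 17 · 73 · 89 is a product of primes ≡ 1 (mod 4). Each prime p ≡ 1 (mod 4) is itself a sum of two squares; find a² by testing p − a² for a perfect square:
  17: 17 − 1² = 16 = 4² ⇒ 17 = 1² + 4².
  73: 73 − 1² = 72, 73 − 2² = 69, 73 − 3² = 64 = 8² ⇒ 73 = 3² + 8².
  89: 89 − 1² = 88, 89 − 2² = 85, 89 − 3² = 80, 89 − 4² = 73, 89 − 5² = 64 = 8² ⇒ 89 = 5² + 8².
  Combine using the Brahmagupta–Fibonacci identity (a² + b²)(c² + d²) = (ac − bd)² + (ad + bc)² = (ac + bd)² + (ad − bc)²:
  17 · 73 = 1241: from (1² + 4²)(3² + 8²), take (1·3 − 4·8, 1·8 + 4·3) = (3 − 32, 8 + 12) = (-29, 20); dropping signs (only squares matter) gives (29, 20); check 29² + 20² = 841 + 400 = 1241 ✓.
  1241 · 89 = 110449: from (29² + 20²)(5² + 8²), take (29·5 − 20·8, 29·8 + 20·5) = (145 − 160, 232 + 100) = (-15, 332); dropping signs (only squares matter) gives (15, 332); check 15² + 332² = 225 + 110224 = 110449 ✓.
Step 4: Order so x ≤ y and verify: 15² + 332² = 225 + 110224 = 110449 = n. ✓

n = 110449 = 15² + 332² (one valid representation with x ≤ y).


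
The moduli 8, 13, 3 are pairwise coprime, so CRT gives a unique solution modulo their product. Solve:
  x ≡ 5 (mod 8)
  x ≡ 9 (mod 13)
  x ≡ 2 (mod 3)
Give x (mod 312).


Moduli 8, 13, 3 are pairwise coprime; by CRT there is a unique solution modulo M = 8 · 13 · 3 = 312.
Solve pairwise, accumulating the modulus:
  Start with x ≡ 5 (mod 8).
  Combine with x ≡ 9 (mod 13): since gcd(8, 13) = 1, we get a unique residue mod 104.
    Write x = 5 + 8·t and substitute into x ≡ 9 (mod 13): 8·t ≡ 9 − 5 = 4 (mod 13).
    The inverse of 8 mod 13 is 5 (since 8·5 = 40 = 3·13 + 1), so t ≡ 5·4 = 20 ≡ 7 (mod 13).
    Then x = 5 + 8·7 = 61, valid modulo lcm(8, 13) = 104: x ≡ 61 (mod 104).
  Combine with x ≡ 2 (mod 3): since gcd(104, 3) = 1, we get a unique residue mod 312.
    Write x = 61 + 104·t and substitute into x ≡ 2 (mod 3): 104·t ≡ 2 − 61 = -59 (mod 3).
    Reduce coefficients mod 3: 2·t ≡ 1 (mod 3).
    The inverse of 2 mod 3 is 2 (since 2·2 = 4 = 1·3 + 1), so t ≡ 2·1 = 2 ≡ 2 (mod 3).
    Then x = 61 + 104·2 = 269, valid modulo lcm(104, 3) = 312: x ≡ 269 (mod 312).
Verify: 269 mod 8 = 5 ✓, 269 mod 13 = 9 ✓, 269 mod 3 = 2 ✓.

x ≡ 269 (mod 312).


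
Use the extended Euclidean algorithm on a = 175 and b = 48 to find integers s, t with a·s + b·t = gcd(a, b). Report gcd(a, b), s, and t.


Euclidean algorithm on (175, 48) — divide until remainder is 0:
  175 = 3 · 48 + 31
  48 = 1 · 31 + 17
  31 = 1 · 17 + 14
  17 = 1 · 14 + 3
  14 = 4 · 3 + 2
  3 = 1 · 2 + 1
  2 = 2 · 1 + 0
gcd(175, 48) = 1.
Track Bezout coefficients alongside the remainders: start with r₀ = 175 = a·1 + b·0 (s = 1, t = 0) and r₁ = 48 = a·0 + b·1 (s = 0, t = 1); each new remainder r_{k+1} = r_{k-1} − q_k·r_k inherits s_{k+1} = s_{k-1} − q_k·s_k, t_{k+1} = t_{k-1} − q_k·t_k, so r_k = a·s_k + b·t_k at every step:
  q = 3: r = 31, s = 1 − 3·0 = 1, t = 0 − 3·1 = -3  (check: 175·1 + 48·(-3) = 31)
  q = 1: r = 17, s = 0 − 1·1 = -1, t = 1 − 1·(-3) = 4  (check: 175·(-1) + 48·4 = 17)
  q = 1: r = 14, s = 1 − 1·(-1) = 2, t = -3 − 1·4 = -7  (check: 175·2 + 48·(-7) = 14)
  q = 1: r = 3, s = -1 − 1·2 = -3, t = 4 − 1·(-7) = 11  (check: 175·(-3) + 48·11 = 3)
  q = 4: r = 2, s = 2 − 4·(-3) = 14, t = -7 − 4·11 = -51  (check: 175·14 + 48·(-51) = 2)
  q = 1: r = 1, s = -3 − 1·14 = -17, t = 11 − 1·(-51) = 62  (check: 175·(-17) + 48·62 = 1)
The row with r = 1 (the gcd) gives the Bezout coefficients s = -17, t = 62.
Result: 175 · (-17) + 48 · (62) = 1.

gcd(175, 48) = 1; s = -17, t = 62 (check: 175·(-17) + 48·62 = 1).


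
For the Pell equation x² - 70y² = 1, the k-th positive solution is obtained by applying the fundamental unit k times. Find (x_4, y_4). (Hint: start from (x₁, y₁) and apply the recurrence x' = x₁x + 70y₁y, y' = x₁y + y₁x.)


Step 1: Find the fundamental solution (x₁, y₁) of x² - 70y² = 1.
  Expand √70 as a continued fraction. a₀ = ⌊√70⌋ = 8; iterate m_{k+1} = d_k·a_k − m_k, d_{k+1} = (70 − m_{k+1}²)/d_k, a_{k+1} = ⌊(a₀ + m_{k+1})/d_{k+1}⌋ (starting m₀ = 0, d₀ = 1), with convergents p_k = a_k·p_{k-1} + p_{k-2}, q_k = a_k·q_{k-1} + q_{k-2} (p₋₁ = 1, q₋₁ = 0):
  k = 0: a₀ = 8; p₀/q₀ = 8/1; p₀² − 70·q₀² = 64 − 70 = -6.
  k = 1: m = 8, d = 6, a = ⌊(8 + 8)/6⌋ = 2; p/q = (2·8 + 1)/(2·1 + 0) = 17/2; p² − 70·q² = 289 − 280 = 9.
  k = 2: m = 4, d = 9, a = ⌊(8 + 4)/9⌋ = 1; p/q = (1·17 + 8)/(1·2 + 1) = 25/3; p² − 70·q² = 625 − 630 = -5.
  k = 3: m = 5, d = 5, a = ⌊(8 + 5)/5⌋ = 2; p/q = (2·25 + 17)/(2·3 + 2) = 67/8; p² − 70·q² = 4489 − 4480 = 9.
  k = 4: m = 5, d = 9, a = ⌊(8 + 5)/9⌋ = 1; p/q = (1·67 + 25)/(1·8 + 3) = 92/11; p² − 70·q² = 8464 − 8470 = -6.
  k = 5: m = 4, d = 6, a = ⌊(8 + 4)/6⌋ = 2; p/q = (2·92 + 67)/(2·11 + 8) = 251/30; p² − 70·q² = 63001 − 63000 = 1.
  The first convergent with p² − 70·q² = 1 gives the fundamental solution (x₁, y₁) = (251, 30).
Step 2: Apply the recurrence (x_{n+1}, y_{n+1}) = (x₁x_n + 70y₁y_n, x₁y_n + y₁x_n) repeatedly.
  From (x_1, y_1) = (251, 30): x_2 = 251·251 + 70·30·30 = 126001; y_2 = 251·30 + 30·251 = 15060.
  From (x_2, y_2) = (126001, 15060): x_3 = 251·126001 + 70·30·15060 = 63252251; y_3 = 251·15060 + 30·126001 = 7560090.
  From (x_3, y_3) = (63252251, 7560090): x_4 = 251·63252251 + 70·30·7560090 = 31752504001; y_4 = 251·7560090 + 30·63252251 = 3795150120.
Step 3: Verify x_4² - 70·y_4² = 1008221510333521008001 - 1008221510333521008000 = 1 (should be 1). ✓

(x_1, y_1) = (251, 30); (x_4, y_4) = (31752504001, 3795150120).


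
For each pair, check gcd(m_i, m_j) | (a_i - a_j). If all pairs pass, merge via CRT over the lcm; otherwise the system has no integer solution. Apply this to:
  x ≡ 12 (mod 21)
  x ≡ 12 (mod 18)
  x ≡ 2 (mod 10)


Moduli 21, 18, 10 are not pairwise coprime, so CRT works modulo lcm(m_i) when all pairwise compatibility conditions hold.
Pairwise compatibility: gcd(m_i, m_j) must divide a_i - a_j for every pair.
Merge one congruence at a time:
  Start: x ≡ 12 (mod 21).
  Combine with x ≡ 12 (mod 18): gcd(21, 18) = 3; 12 - 12 = 0, which IS divisible by 3, so compatible.
    Write x = 12 + 21·t and substitute into x ≡ 12 (mod 18): 21·t ≡ 12 − 12 = 0 (mod 18).
    Divide the congruence (and modulus) by g = 3: 7·t ≡ 0 (mod 6).
    Reduce coefficients mod 6: 1·t ≡ 0 (mod 6).
    So t ≡ 0 (mod 6).
    Then x = 12 + 21·0 = 12, valid modulo lcm(21, 18) = 126: x ≡ 12 (mod 126).
  Combine with x ≡ 2 (mod 10): gcd(126, 10) = 2; 2 - 12 = -10, which IS divisible by 2, so compatible.
    Write x = 12 + 126·t and substitute into x ≡ 2 (mod 10): 126·t ≡ 2 − 12 = -10 (mod 10).
    Divide the congruence (and modulus) by g = 2: 63·t ≡ -5 (mod 5).
    Reduce coefficients mod 5: 3·t ≡ 0 (mod 5).
    The inverse of 3 mod 5 is 2 (since 3·2 = 6 = 1·5 + 1), so t ≡ 2·0 = 0 ≡ 0 (mod 5).
    Then x = 12 + 126·0 = 12, valid modulo lcm(126, 10) = 630: x ≡ 12 (mod 630).
Verify: 12 mod 21 = 12, 12 mod 18 = 12, 12 mod 10 = 2.

x ≡ 12 (mod 630).


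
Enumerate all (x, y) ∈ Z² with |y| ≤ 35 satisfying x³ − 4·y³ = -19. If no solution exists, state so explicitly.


The equation is x³ - 4y³ = -19. For fixed y, x³ = 4·y³ − 19, so a solution requires the RHS to be a perfect cube.
Strategy: iterate y from -35 to 35, compute RHS = 4·y³ − 19, and check whether it is a (positive or negative) perfect cube.
Check small values of y:
  y = 0: RHS = -19 is not a perfect cube.
  y = 1: RHS = -15 is not a perfect cube.
  y = -1: RHS = -23 is not a perfect cube.
  y = 2: RHS = 13 is not a perfect cube.
  y = -2: RHS = -51 is not a perfect cube.
  y = 3: RHS = 89 is not a perfect cube.
  y = -3: RHS = -127 is not a perfect cube.
Continuing the search up to |y| = 35 finds no solutions either.
No (x, y) in the scanned range satisfies the equation.

No integer solutions with |y| ≤ 35.


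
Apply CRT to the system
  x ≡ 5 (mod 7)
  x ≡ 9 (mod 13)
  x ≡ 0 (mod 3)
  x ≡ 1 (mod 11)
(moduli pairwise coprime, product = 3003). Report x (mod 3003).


Product of moduli M = 7 · 13 · 3 · 11 = 3003.
Merge one congruence at a time:
  Start: x ≡ 5 (mod 7).
  Combine with x ≡ 9 (mod 13); new modulus lcm = 91.
    Write x = 5 + 7·t and substitute into x ≡ 9 (mod 13): 7·t ≡ 9 − 5 = 4 (mod 13).
    The inverse of 7 mod 13 is 2 (since 7·2 = 14 = 1·13 + 1), so t ≡ 2·4 = 8 ≡ 8 (mod 13).
    Then x = 5 + 7·8 = 61, valid modulo lcm(7, 13) = 91: x ≡ 61 (mod 91).
  Combine with x ≡ 0 (mod 3); new modulus lcm = 273.
    Write x = 61 + 91·t and substitute into x ≡ 0 (mod 3): 91·t ≡ 0 − 61 = -61 (mod 3).
    Reduce coefficients mod 3: 1·t ≡ 2 (mod 3).
    So t ≡ 2 (mod 3).
    Then x = 61 + 91·2 = 243, valid modulo lcm(91, 3) = 273: x ≡ 243 (mod 273).
  Combine with x ≡ 1 (mod 11); new modulus lcm = 3003.
    Write x = 243 + 273·t and substitute into x ≡ 1 (mod 11): 273·t ≡ 1 − 243 = -242 (mod 11).
    Reduce coefficients mod 11: 9·t ≡ 0 (mod 11).
    The inverse of 9 mod 11 is 5 (since 9·5 = 45 = 4·11 + 1), so t ≡ 5·0 = 0 ≡ 0 (mod 11).
    Then x = 243 + 273·0 = 243, valid modulo lcm(273, 11) = 3003: x ≡ 243 (mod 3003).
Verify against each original: 243 mod 7 = 5, 243 mod 13 = 9, 243 mod 3 = 0, 243 mod 11 = 1.

x ≡ 243 (mod 3003).


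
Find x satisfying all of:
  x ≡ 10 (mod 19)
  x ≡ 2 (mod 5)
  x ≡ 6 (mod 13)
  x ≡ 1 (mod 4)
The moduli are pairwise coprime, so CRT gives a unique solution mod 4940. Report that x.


Product of moduli M = 19 · 5 · 13 · 4 = 4940.
Merge one congruence at a time:
  Start: x ≡ 10 (mod 19).
  Combine with x ≡ 2 (mod 5); new modulus lcm = 95.
    Write x = 10 + 19·t and substitute into x ≡ 2 (mod 5): 19·t ≡ 2 − 10 = -8 (mod 5).
    Reduce coefficients mod 5: 4·t ≡ 2 (mod 5).
    The inverse of 4 mod 5 is 4 (since 4·4 = 16 = 3·5 + 1), so t ≡ 4·2 = 8 ≡ 3 (mod 5).
    Then x = 10 + 19·3 = 67, valid modulo lcm(19, 5) = 95: x ≡ 67 (mod 95).
  Combine with x ≡ 6 (mod 13); new modulus lcm = 1235.
    Write x = 67 + 95·t and substitute into x ≡ 6 (mod 13): 95·t ≡ 6 − 67 = -61 (mod 13).
    Reduce coefficients mod 13: 4·t ≡ 4 (mod 13).
    The inverse of 4 mod 13 is 10 (since 4·10 = 40 = 3·13 + 1), so t ≡ 10·4 = 40 ≡ 1 (mod 13).
    Then x = 67 + 95·1 = 162, valid modulo lcm(95, 13) = 1235: x ≡ 162 (mod 1235).
  Combine with x ≡ 1 (mod 4); new modulus lcm = 4940.
    Write x = 162 + 1235·t and substitute into x ≡ 1 (mod 4): 1235·t ≡ 1 − 162 = -161 (mod 4).
    Reduce coefficients mod 4: 3·t ≡ 3 (mod 4).
    The inverse of 3 mod 4 is 3 (since 3·3 = 9 = 2·4 + 1), so t ≡ 3·3 = 9 ≡ 1 (mod 4).
    Then x = 162 + 1235·1 = 1397, valid modulo lcm(1235, 4) = 4940: x ≡ 1397 (mod 4940).
Verify against each original: 1397 mod 19 = 10, 1397 mod 5 = 2, 1397 mod 13 = 6, 1397 mod 4 = 1.

x ≡ 1397 (mod 4940).


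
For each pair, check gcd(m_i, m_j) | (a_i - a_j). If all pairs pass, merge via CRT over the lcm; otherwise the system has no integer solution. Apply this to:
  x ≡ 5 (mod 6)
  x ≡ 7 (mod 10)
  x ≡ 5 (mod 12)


Moduli 6, 10, 12 are not pairwise coprime, so CRT works modulo lcm(m_i) when all pairwise compatibility conditions hold.
Pairwise compatibility: gcd(m_i, m_j) must divide a_i - a_j for every pair.
Merge one congruence at a time:
  Start: x ≡ 5 (mod 6).
  Combine with x ≡ 7 (mod 10): gcd(6, 10) = 2; 7 - 5 = 2, which IS divisible by 2, so compatible.
    Write x = 5 + 6·t and substitute into x ≡ 7 (mod 10): 6·t ≡ 7 − 5 = 2 (mod 10).
    Divide the congruence (and modulus) by g = 2: 3·t ≡ 1 (mod 5).
    The inverse of 3 mod 5 is 2 (since 3·2 = 6 = 1·5 + 1), so t ≡ 2·1 = 2 ≡ 2 (mod 5).
    Then x = 5 + 6·2 = 17, valid modulo lcm(6, 10) = 30: x ≡ 17 (mod 30).
  Combine with x ≡ 5 (mod 12): gcd(30, 12) = 6; 5 - 17 = -12, which IS divisible by 6, so compatible.
    Write x = 17 + 30·t and substitute into x ≡ 5 (mod 12): 30·t ≡ 5 − 17 = -12 (mod 12).
    Divide the congruence (and modulus) by g = 6: 5·t ≡ -2 (mod 2).
    Reduce coefficients mod 2: 1·t ≡ 0 (mod 2).
    So t ≡ 0 (mod 2).
    Then x = 17 + 30·0 = 17, valid modulo lcm(30, 12) = 60: x ≡ 17 (mod 60).
Verify: 17 mod 6 = 5, 17 mod 10 = 7, 17 mod 12 = 5.

x ≡ 17 (mod 60).


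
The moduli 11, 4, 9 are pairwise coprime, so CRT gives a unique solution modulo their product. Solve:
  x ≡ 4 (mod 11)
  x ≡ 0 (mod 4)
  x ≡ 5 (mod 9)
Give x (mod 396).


Moduli 11, 4, 9 are pairwise coprime; by CRT there is a unique solution modulo M = 11 · 4 · 9 = 396.
Solve pairwise, accumulating the modulus:
  Start with x ≡ 4 (mod 11).
  Combine with x ≡ 0 (mod 4): since gcd(11, 4) = 1, we get a unique residue mod 44.
    Write x = 4 + 11·t and substitute into x ≡ 0 (mod 4): 11·t ≡ 0 − 4 = -4 (mod 4).
    Reduce coefficients mod 4: 3·t ≡ 0 (mod 4).
    The inverse of 3 mod 4 is 3 (since 3·3 = 9 = 2·4 + 1), so t ≡ 3·0 = 0 ≡ 0 (mod 4).
    Then x = 4 + 11·0 = 4, valid modulo lcm(11, 4) = 44: x ≡ 4 (mod 44).
  Combine with x ≡ 5 (mod 9): since gcd(44, 9) = 1, we get a unique residue mod 396.
    Write x = 4 + 44·t and substitute into x ≡ 5 (mod 9): 44·t ≡ 5 − 4 = 1 (mod 9).
    Reduce coefficients mod 9: 8·t ≡ 1 (mod 9).
    The inverse of 8 mod 9 is 8 (since 8·8 = 64 = 7·9 + 1), so t ≡ 8·1 = 8 ≡ 8 (mod 9).
    Then x = 4 + 44·8 = 356, valid modulo lcm(44, 9) = 396: x ≡ 356 (mod 396).
Verify: 356 mod 11 = 4 ✓, 356 mod 4 = 0 ✓, 356 mod 9 = 5 ✓.

x ≡ 356 (mod 396).


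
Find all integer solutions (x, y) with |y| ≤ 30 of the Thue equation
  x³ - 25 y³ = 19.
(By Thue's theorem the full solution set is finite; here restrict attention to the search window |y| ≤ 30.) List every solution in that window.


The equation is x³ - 25y³ = 19. For fixed y, x³ = 25·y³ + 19, so a solution requires the RHS to be a perfect cube.
Strategy: iterate y from -30 to 30, compute RHS = 25·y³ + 19, and check whether it is a (positive or negative) perfect cube.
Check small values of y:
  y = 0: RHS = 19 is not a perfect cube.
  y = 1: RHS = 44 is not a perfect cube.
  y = -1: RHS = -6 is not a perfect cube.
  y = 2: RHS = 219 is not a perfect cube.
  y = -2: RHS = -181 is not a perfect cube.
  y = 3: RHS = 694 is not a perfect cube.
  y = -3: RHS = -656 is not a perfect cube.
Continuing the search up to |y| = 30 finds no solutions either.
No (x, y) in the scanned range satisfies the equation.

No integer solutions with |y| ≤ 30.


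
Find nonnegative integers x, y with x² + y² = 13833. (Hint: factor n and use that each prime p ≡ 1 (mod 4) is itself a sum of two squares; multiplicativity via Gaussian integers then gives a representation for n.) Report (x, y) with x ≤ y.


Step 1: Factor n = 13833 = 3^2 · 29 · 53.
Step 2: Check the mod-4 condition on each prime factor: 3 ≡ 3 (mod 4), exponent 2 (must be even); 29 ≡ 1 (mod 4), exponent 1; 53 ≡ 1 (mod 4), exponent 1.
All primes ≡ 3 (mod 4) appear to even exponent (or don't appear), so by the two-squares theorem n IS expressible as a sum of two squares.
Step 3: Build a representation. Group n = k² · m with k = 3 and m = 29 · 53 = 1537 (a product of primes ≡ 1 (mod 4)); a representation of m scales to one of n via (k·x)² + (k·y)² = k²(x² + y²). Each prime p ≡ 1 (mod 4) is itself a sum of two squares; find a² by testing p − a² for a perfect square:
  29: 29 − 1² = 28, 29 − 2² = 25 = 5² ⇒ 29 = 2² + 5².
  53: 53 − 1² = 52, 53 − 2² = 49 = 7² ⇒ 53 = 2² + 7².
  Combine using the Brahmagupta–Fibonacci identity (a² + b²)(c² + d²) = (ac − bd)² + (ad + bc)² = (ac + bd)² + (ad − bc)²:
  29 · 53 = 1537: from (2² + 5²)(2² + 7²), take (2·2 − 5·7, 2·7 + 5·2) = (4 − 35, 14 + 10) = (-31, 24); dropping signs (only squares matter) gives (31, 24); check 31² + 24² = 961 + 576 = 1537 ✓.
  Scale by k = 3: (3·31, 3·24) = (93, 72).
Step 4: Order so x ≤ y and verify: 72² + 93² = 5184 + 8649 = 13833 = n. ✓

n = 13833 = 72² + 93² (one valid representation with x ≤ y).


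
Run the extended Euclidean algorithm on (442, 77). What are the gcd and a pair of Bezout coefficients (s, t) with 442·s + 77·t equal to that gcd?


Euclidean algorithm on (442, 77) — divide until remainder is 0:
  442 = 5 · 77 + 57
  77 = 1 · 57 + 20
  57 = 2 · 20 + 17
  20 = 1 · 17 + 3
  17 = 5 · 3 + 2
  3 = 1 · 2 + 1
  2 = 2 · 1 + 0
gcd(442, 77) = 1.
Track Bezout coefficients alongside the remainders: start with r₀ = 442 = a·1 + b·0 (s = 1, t = 0) and r₁ = 77 = a·0 + b·1 (s = 0, t = 1); each new remainder r_{k+1} = r_{k-1} − q_k·r_k inherits s_{k+1} = s_{k-1} − q_k·s_k, t_{k+1} = t_{k-1} − q_k·t_k, so r_k = a·s_k + b·t_k at every step:
  q = 5: r = 57, s = 1 − 5·0 = 1, t = 0 − 5·1 = -5  (check: 442·1 + 77·(-5) = 57)
  q = 1: r = 20, s = 0 − 1·1 = -1, t = 1 − 1·(-5) = 6  (check: 442·(-1) + 77·6 = 20)
  q = 2: r = 17, s = 1 − 2·(-1) = 3, t = -5 − 2·6 = -17  (check: 442·3 + 77·(-17) = 17)
  q = 1: r = 3, s = -1 − 1·3 = -4, t = 6 − 1·(-17) = 23  (check: 442·(-4) + 77·23 = 3)
  q = 5: r = 2, s = 3 − 5·(-4) = 23, t = -17 − 5·23 = -132  (check: 442·23 + 77·(-132) = 2)
  q = 1: r = 1, s = -4 − 1·23 = -27, t = 23 − 1·(-132) = 155  (check: 442·(-27) + 77·155 = 1)
The row with r = 1 (the gcd) gives the Bezout coefficients s = -27, t = 155.
Result: 442 · (-27) + 77 · (155) = 1.

gcd(442, 77) = 1; s = -27, t = 155 (check: 442·(-27) + 77·155 = 1).


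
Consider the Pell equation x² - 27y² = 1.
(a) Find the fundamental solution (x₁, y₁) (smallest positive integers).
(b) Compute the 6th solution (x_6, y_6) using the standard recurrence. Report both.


Step 1: Find the fundamental solution (x₁, y₁) of x² - 27y² = 1.
  Expand √27 as a continued fraction. a₀ = ⌊√27⌋ = 5; iterate m_{k+1} = d_k·a_k − m_k, d_{k+1} = (27 − m_{k+1}²)/d_k, a_{k+1} = ⌊(a₀ + m_{k+1})/d_{k+1}⌋ (starting m₀ = 0, d₀ = 1), with convergents p_k = a_k·p_{k-1} + p_{k-2}, q_k = a_k·q_{k-1} + q_{k-2} (p₋₁ = 1, q₋₁ = 0):
  k = 0: a₀ = 5; p₀/q₀ = 5/1; p₀² − 27·q₀² = 25 − 27 = -2.
  k = 1: m = 5, d = 2, a = ⌊(5 + 5)/2⌋ = 5; p/q = (5·5 + 1)/(5·1 + 0) = 26/5; p² − 27·q² = 676 − 675 = 1.
  The first convergent with p² − 27·q² = 1 gives the fundamental solution (x₁, y₁) = (26, 5).
Step 2: Apply the recurrence (x_{n+1}, y_{n+1}) = (x₁x_n + 27y₁y_n, x₁y_n + y₁x_n) repeatedly.
  From (x_1, y_1) = (26, 5): x_2 = 26·26 + 27·5·5 = 1351; y_2 = 26·5 + 5·26 = 260.
  From (x_2, y_2) = (1351, 260): x_3 = 26·1351 + 27·5·260 = 70226; y_3 = 26·260 + 5·1351 = 13515.
  From (x_3, y_3) = (70226, 13515): x_4 = 26·70226 + 27·5·13515 = 3650401; y_4 = 26·13515 + 5·70226 = 702520.
  From (x_4, y_4) = (3650401, 702520): x_5 = 26·3650401 + 27·5·702520 = 189750626; y_5 = 26·702520 + 5·3650401 = 36517525.
  From (x_5, y_5) = (189750626, 36517525): x_6 = 26·189750626 + 27·5·36517525 = 9863382151; y_6 = 26·36517525 + 5·189750626 = 1898208780.
Step 3: Verify x_6² - 27·y_6² = 97286307456665386801 - 97286307456665386800 = 1 (should be 1). ✓

(x_1, y_1) = (26, 5); (x_6, y_6) = (9863382151, 1898208780).


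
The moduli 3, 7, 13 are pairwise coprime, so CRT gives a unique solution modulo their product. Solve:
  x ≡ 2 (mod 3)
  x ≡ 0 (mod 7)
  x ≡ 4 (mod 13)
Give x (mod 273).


Moduli 3, 7, 13 are pairwise coprime; by CRT there is a unique solution modulo M = 3 · 7 · 13 = 273.
Solve pairwise, accumulating the modulus:
  Start with x ≡ 2 (mod 3).
  Combine with x ≡ 0 (mod 7): since gcd(3, 7) = 1, we get a unique residue mod 21.
    Write x = 2 + 3·t and substitute into x ≡ 0 (mod 7): 3·t ≡ 0 − 2 = -2 (mod 7).
    Reduce coefficients mod 7: 3·t ≡ 5 (mod 7).
    The inverse of 3 mod 7 is 5 (since 3·5 = 15 = 2·7 + 1), so t ≡ 5·5 = 25 ≡ 4 (mod 7).
    Then x = 2 + 3·4 = 14, valid modulo lcm(3, 7) = 21: x ≡ 14 (mod 21).
  Combine with x ≡ 4 (mod 13): since gcd(21, 13) = 1, we get a unique residue mod 273.
    Write x = 14 + 21·t and substitute into x ≡ 4 (mod 13): 21·t ≡ 4 − 14 = -10 (mod 13).
    Reduce coefficients mod 13: 8·t ≡ 3 (mod 13).
    The inverse of 8 mod 13 is 5 (since 8·5 = 40 = 3·13 + 1), so t ≡ 5·3 = 15 ≡ 2 (mod 13).
    Then x = 14 + 21·2 = 56, valid modulo lcm(21, 13) = 273: x ≡ 56 (mod 273).
Verify: 56 mod 3 = 2 ✓, 56 mod 7 = 0 ✓, 56 mod 13 = 4 ✓.

x ≡ 56 (mod 273).


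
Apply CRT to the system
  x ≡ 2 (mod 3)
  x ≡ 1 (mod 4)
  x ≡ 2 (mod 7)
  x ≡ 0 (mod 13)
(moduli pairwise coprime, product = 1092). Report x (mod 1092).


Product of moduli M = 3 · 4 · 7 · 13 = 1092.
Merge one congruence at a time:
  Start: x ≡ 2 (mod 3).
  Combine with x ≡ 1 (mod 4); new modulus lcm = 12.
    Write x = 2 + 3·t and substitute into x ≡ 1 (mod 4): 3·t ≡ 1 − 2 = -1 (mod 4).
    Reduce coefficients mod 4: 3·t ≡ 3 (mod 4).
    The inverse of 3 mod 4 is 3 (since 3·3 = 9 = 2·4 + 1), so t ≡ 3·3 = 9 ≡ 1 (mod 4).
    Then x = 2 + 3·1 = 5, valid modulo lcm(3, 4) = 12: x ≡ 5 (mod 12).
  Combine with x ≡ 2 (mod 7); new modulus lcm = 84.
    Write x = 5 + 12·t and substitute into x ≡ 2 (mod 7): 12·t ≡ 2 − 5 = -3 (mod 7).
    Reduce coefficients mod 7: 5·t ≡ 4 (mod 7).
    The inverse of 5 mod 7 is 3 (since 5·3 = 15 = 2·7 + 1), so t ≡ 3·4 = 12 ≡ 5 (mod 7).
    Then x = 5 + 12·5 = 65, valid modulo lcm(12, 7) = 84: x ≡ 65 (mod 84).
  Combine with x ≡ 0 (mod 13); new modulus lcm = 1092.
    Write x = 65 + 84·t and substitute into x ≡ 0 (mod 13): 84·t ≡ 0 − 65 = -65 (mod 13).
    Reduce coefficients mod 13: 6·t ≡ 0 (mod 13).
    The inverse of 6 mod 13 is 11 (since 6·11 = 66 = 5·13 + 1), so t ≡ 11·0 = 0 ≡ 0 (mod 13).
    Then x = 65 + 84·0 = 65, valid modulo lcm(84, 13) = 1092: x ≡ 65 (mod 1092).
Verify against each original: 65 mod 3 = 2, 65 mod 4 = 1, 65 mod 7 = 2, 65 mod 13 = 0.

x ≡ 65 (mod 1092).


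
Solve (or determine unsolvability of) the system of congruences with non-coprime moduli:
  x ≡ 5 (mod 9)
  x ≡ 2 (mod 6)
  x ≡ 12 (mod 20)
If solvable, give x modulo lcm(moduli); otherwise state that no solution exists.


Moduli 9, 6, 20 are not pairwise coprime, so CRT works modulo lcm(m_i) when all pairwise compatibility conditions hold.
Pairwise compatibility: gcd(m_i, m_j) must divide a_i - a_j for every pair.
Merge one congruence at a time:
  Start: x ≡ 5 (mod 9).
  Combine with x ≡ 2 (mod 6): gcd(9, 6) = 3; 2 - 5 = -3, which IS divisible by 3, so compatible.
    Write x = 5 + 9·t and substitute into x ≡ 2 (mod 6): 9·t ≡ 2 − 5 = -3 (mod 6).
    Divide the congruence (and modulus) by g = 3: 3·t ≡ -1 (mod 2).
    Reduce coefficients mod 2: 1·t ≡ 1 (mod 2).
    So t ≡ 1 (mod 2).
    Then x = 5 + 9·1 = 14, valid modulo lcm(9, 6) = 18: x ≡ 14 (mod 18).
  Combine with x ≡ 12 (mod 20): gcd(18, 20) = 2; 12 - 14 = -2, which IS divisible by 2, so compatible.
    Write x = 14 + 18·t and substitute into x ≡ 12 (mod 20): 18·t ≡ 12 − 14 = -2 (mod 20).
    Divide the congruence (and modulus) by g = 2: 9·t ≡ -1 (mod 10).
    Reduce coefficients mod 10: 9·t ≡ 9 (mod 10).
    The inverse of 9 mod 10 is 9 (since 9·9 = 81 = 8·10 + 1), so t ≡ 9·9 = 81 ≡ 1 (mod 10).
    Then x = 14 + 18·1 = 32, valid modulo lcm(18, 20) = 180: x ≡ 32 (mod 180).
Verify: 32 mod 9 = 5, 32 mod 6 = 2, 32 mod 20 = 12.

x ≡ 32 (mod 180).


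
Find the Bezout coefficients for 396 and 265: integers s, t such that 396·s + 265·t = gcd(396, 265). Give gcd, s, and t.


Euclidean algorithm on (396, 265) — divide until remainder is 0:
  396 = 1 · 265 + 131
  265 = 2 · 131 + 3
  131 = 43 · 3 + 2
  3 = 1 · 2 + 1
  2 = 2 · 1 + 0
gcd(396, 265) = 1.
Track Bezout coefficients alongside the remainders: start with r₀ = 396 = a·1 + b·0 (s = 1, t = 0) and r₁ = 265 = a·0 + b·1 (s = 0, t = 1); each new remainder r_{k+1} = r_{k-1} − q_k·r_k inherits s_{k+1} = s_{k-1} − q_k·s_k, t_{k+1} = t_{k-1} − q_k·t_k, so r_k = a·s_k + b·t_k at every step:
  q = 1: r = 131, s = 1 − 1·0 = 1, t = 0 − 1·1 = -1  (check: 396·1 + 265·(-1) = 131)
  q = 2: r = 3, s = 0 − 2·1 = -2, t = 1 − 2·(-1) = 3  (check: 396·(-2) + 265·3 = 3)
  q = 43: r = 2, s = 1 − 43·(-2) = 87, t = -1 − 43·3 = -130  (check: 396·87 + 265·(-130) = 2)
  q = 1: r = 1, s = -2 − 1·87 = -89, t = 3 − 1·(-130) = 133  (check: 396·(-89) + 265·133 = 1)
The row with r = 1 (the gcd) gives the Bezout coefficients s = -89, t = 133.
Result: 396 · (-89) + 265 · (133) = 1.

gcd(396, 265) = 1; s = -89, t = 133 (check: 396·(-89) + 265·133 = 1).


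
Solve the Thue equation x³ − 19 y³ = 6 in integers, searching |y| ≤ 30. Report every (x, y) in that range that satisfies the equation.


The equation is x³ - 19y³ = 6. For fixed y, x³ = 19·y³ + 6, so a solution requires the RHS to be a perfect cube.
Strategy: iterate y from -30 to 30, compute RHS = 19·y³ + 6, and check whether it is a (positive or negative) perfect cube.
Check small values of y:
  y = 0: RHS = 6 is not a perfect cube.
  y = 1: RHS = 25 is not a perfect cube.
  y = -1: RHS = -13 is not a perfect cube.
  y = 2: RHS = 158 is not a perfect cube.
  y = -2: RHS = -146 is not a perfect cube.
  y = 3: RHS = 519 is not a perfect cube.
  y = -3: RHS = -507 is not a perfect cube.
Continuing the search up to |y| = 30 finds no solutions either.
No (x, y) in the scanned range satisfies the equation.

No integer solutions with |y| ≤ 30.


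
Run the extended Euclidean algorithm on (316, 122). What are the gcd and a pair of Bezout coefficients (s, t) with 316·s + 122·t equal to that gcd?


Euclidean algorithm on (316, 122) — divide until remainder is 0:
  316 = 2 · 122 + 72
  122 = 1 · 72 + 50
  72 = 1 · 50 + 22
  50 = 2 · 22 + 6
  22 = 3 · 6 + 4
  6 = 1 · 4 + 2
  4 = 2 · 2 + 0
gcd(316, 122) = 2.
Track Bezout coefficients alongside the remainders: start with r₀ = 316 = a·1 + b·0 (s = 1, t = 0) and r₁ = 122 = a·0 + b·1 (s = 0, t = 1); each new remainder r_{k+1} = r_{k-1} − q_k·r_k inherits s_{k+1} = s_{k-1} − q_k·s_k, t_{k+1} = t_{k-1} − q_k·t_k, so r_k = a·s_k + b·t_k at every step:
  q = 2: r = 72, s = 1 − 2·0 = 1, t = 0 − 2·1 = -2  (check: 316·1 + 122·(-2) = 72)
  q = 1: r = 50, s = 0 − 1·1 = -1, t = 1 − 1·(-2) = 3  (check: 316·(-1) + 122·3 = 50)
  q = 1: r = 22, s = 1 − 1·(-1) = 2, t = -2 − 1·3 = -5  (check: 316·2 + 122·(-5) = 22)
  q = 2: r = 6, s = -1 − 2·2 = -5, t = 3 − 2·(-5) = 13  (check: 316·(-5) + 122·13 = 6)
  q = 3: r = 4, s = 2 − 3·(-5) = 17, t = -5 − 3·13 = -44  (check: 316·17 + 122·(-44) = 4)
  q = 1: r = 2, s = -5 − 1·17 = -22, t = 13 − 1·(-44) = 57  (check: 316·(-22) + 122·57 = 2)
The row with r = 2 (the gcd) gives the Bezout coefficients s = -22, t = 57.
Result: 316 · (-22) + 122 · (57) = 2.

gcd(316, 122) = 2; s = -22, t = 57 (check: 316·(-22) + 122·57 = 2).


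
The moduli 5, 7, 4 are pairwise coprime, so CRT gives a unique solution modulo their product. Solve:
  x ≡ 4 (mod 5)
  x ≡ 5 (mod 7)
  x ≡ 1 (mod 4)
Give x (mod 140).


Moduli 5, 7, 4 are pairwise coprime; by CRT there is a unique solution modulo M = 5 · 7 · 4 = 140.
Solve pairwise, accumulating the modulus:
  Start with x ≡ 4 (mod 5).
  Combine with x ≡ 5 (mod 7): since gcd(5, 7) = 1, we get a unique residue mod 35.
    Write x = 4 + 5·t and substitute into x ≡ 5 (mod 7): 5·t ≡ 5 − 4 = 1 (mod 7).
    The inverse of 5 mod 7 is 3 (since 5·3 = 15 = 2·7 + 1), so t ≡ 3·1 = 3 ≡ 3 (mod 7).
    Then x = 4 + 5·3 = 19, valid modulo lcm(5, 7) = 35: x ≡ 19 (mod 35).
  Combine with x ≡ 1 (mod 4): since gcd(35, 4) = 1, we get a unique residue mod 140.
    Write x = 19 + 35·t and substitute into x ≡ 1 (mod 4): 35·t ≡ 1 − 19 = -18 (mod 4).
    Reduce coefficients mod 4: 3·t ≡ 2 (mod 4).
    The inverse of 3 mod 4 is 3 (since 3·3 = 9 = 2·4 + 1), so t ≡ 3·2 = 6 ≡ 2 (mod 4).
    Then x = 19 + 35·2 = 89, valid modulo lcm(35, 4) = 140: x ≡ 89 (mod 140).
Verify: 89 mod 5 = 4 ✓, 89 mod 7 = 5 ✓, 89 mod 4 = 1 ✓.

x ≡ 89 (mod 140).


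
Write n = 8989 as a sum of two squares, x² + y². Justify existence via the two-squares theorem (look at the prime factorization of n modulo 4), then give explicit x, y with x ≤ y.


Step 1: Factor n = 8989 = 89 · 101.
Step 2: Check the mod-4 condition on each prime factor: 89 ≡ 1 (mod 4), exponent 1; 101 ≡ 1 (mod 4), exponent 1.
All primes ≡ 3 (mod 4) appear to even exponent (or don't appear), so by the two-squares theorem n IS expressible as a sum of two squares.
Step 3: Build a representation. Here n = 89 · 101 is a product of primes ≡ 1 (mod 4). Each prime p ≡ 1 (mod 4) is itself a sum of two squares; find a² by testing p − a² for a perfect square:
  89: 89 − 1² = 88, 89 − 2² = 85, 89 − 3² = 80, 89 − 4² = 73, 89 − 5² = 64 = 8² ⇒ 89 = 5² + 8².
  101: 101 − 1² = 100 = 10² ⇒ 101 = 1² + 10².
  Combine using the Brahmagupta–Fibonacci identity (a² + b²)(c² + d²) = (ac − bd)² + (ad + bc)² = (ac + bd)² + (ad − bc)²:
  89 · 101 = 8989: from (5² + 8²)(1² + 10²), take (5·1 − 8·10, 5·10 + 8·1) = (5 − 80, 50 + 8) = (-75, 58); dropping signs (only squares matter) gives (75, 58); check 75² + 58² = 5625 + 3364 = 8989 ✓.
Step 4: Order so x ≤ y and verify: 58² + 75² = 3364 + 5625 = 8989 = n. ✓

n = 8989 = 58² + 75² (one valid representation with x ≤ y).


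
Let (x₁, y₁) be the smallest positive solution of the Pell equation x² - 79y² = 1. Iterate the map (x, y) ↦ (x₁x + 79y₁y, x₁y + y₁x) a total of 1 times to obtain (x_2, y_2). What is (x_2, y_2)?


Step 1: Find the fundamental solution (x₁, y₁) of x² - 79y² = 1.
  Expand √79 as a continued fraction. a₀ = ⌊√79⌋ = 8; iterate m_{k+1} = d_k·a_k − m_k, d_{k+1} = (79 − m_{k+1}²)/d_k, a_{k+1} = ⌊(a₀ + m_{k+1})/d_{k+1}⌋ (starting m₀ = 0, d₀ = 1), with convergents p_k = a_k·p_{k-1} + p_{k-2}, q_k = a_k·q_{k-1} + q_{k-2} (p₋₁ = 1, q₋₁ = 0):
  k = 0: a₀ = 8; p₀/q₀ = 8/1; p₀² − 79·q₀² = 64 − 79 = -15.
  k = 1: m = 8, d = 15, a = ⌊(8 + 8)/15⌋ = 1; p/q = (1·8 + 1)/(1·1 + 0) = 9/1; p² − 79·q² = 81 − 79 = 2.
  k = 2: m = 7, d = 2, a = ⌊(8 + 7)/2⌋ = 7; p/q = (7·9 + 8)/(7·1 + 1) = 71/8; p² − 79·q² = 5041 − 5056 = -15.
  k = 3: m = 7, d = 15, a = ⌊(8 + 7)/15⌋ = 1; p/q = (1·71 + 9)/(1·8 + 1) = 80/9; p² − 79·q² = 6400 − 6399 = 1.
  The first convergent with p² − 79·q² = 1 gives the fundamental solution (x₁, y₁) = (80, 9).
Step 2: Apply the recurrence (x_{n+1}, y_{n+1}) = (x₁x_n + 79y₁y_n, x₁y_n + y₁x_n) repeatedly.
  From (x_1, y_1) = (80, 9): x_2 = 80·80 + 79·9·9 = 12799; y_2 = 80·9 + 9·80 = 1440.
Step 3: Verify x_2² - 79·y_2² = 163814401 - 163814400 = 1 (should be 1). ✓

(x_1, y_1) = (80, 9); (x_2, y_2) = (12799, 1440).


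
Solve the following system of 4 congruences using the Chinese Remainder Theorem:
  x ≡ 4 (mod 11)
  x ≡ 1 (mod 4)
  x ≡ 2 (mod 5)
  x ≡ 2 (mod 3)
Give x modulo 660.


Product of moduli M = 11 · 4 · 5 · 3 = 660.
Merge one congruence at a time:
  Start: x ≡ 4 (mod 11).
  Combine with x ≡ 1 (mod 4); new modulus lcm = 44.
    Write x = 4 + 11·t and substitute into x ≡ 1 (mod 4): 11·t ≡ 1 − 4 = -3 (mod 4).
    Reduce coefficients mod 4: 3·t ≡ 1 (mod 4).
    The inverse of 3 mod 4 is 3 (since 3·3 = 9 = 2·4 + 1), so t ≡ 3·1 = 3 ≡ 3 (mod 4).
    Then x = 4 + 11·3 = 37, valid modulo lcm(11, 4) = 44: x ≡ 37 (mod 44).
  Combine with x ≡ 2 (mod 5); new modulus lcm = 220.
    Write x = 37 + 44·t and substitute into x ≡ 2 (mod 5): 44·t ≡ 2 − 37 = -35 (mod 5).
    Reduce coefficients mod 5: 4·t ≡ 0 (mod 5).
    The inverse of 4 mod 5 is 4 (since 4·4 = 16 = 3·5 + 1), so t ≡ 4·0 = 0 ≡ 0 (mod 5).
    Then x = 37 + 44·0 = 37, valid modulo lcm(44, 5) = 220: x ≡ 37 (mod 220).
  Combine with x ≡ 2 (mod 3); new modulus lcm = 660.
    Write x = 37 + 220·t and substitute into x ≡ 2 (mod 3): 220·t ≡ 2 − 37 = -35 (mod 3).
    Reduce coefficients mod 3: 1·t ≡ 1 (mod 3).
    So t ≡ 1 (mod 3).
    Then x = 37 + 220·1 = 257, valid modulo lcm(220, 3) = 660: x ≡ 257 (mod 660).
Verify against each original: 257 mod 11 = 4, 257 mod 4 = 1, 257 mod 5 = 2, 257 mod 3 = 2.

x ≡ 257 (mod 660).


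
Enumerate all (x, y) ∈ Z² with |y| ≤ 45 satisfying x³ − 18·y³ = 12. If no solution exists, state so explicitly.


The equation is x³ - 18y³ = 12. For fixed y, x³ = 18·y³ + 12, so a solution requires the RHS to be a perfect cube.
Strategy: iterate y from -45 to 45, compute RHS = 18·y³ + 12, and check whether it is a (positive or negative) perfect cube.
Check small values of y:
  y = 0: RHS = 12 is not a perfect cube.
  y = 1: RHS = 30 is not a perfect cube.
  y = -1: RHS = -6 is not a perfect cube.
  y = 2: RHS = 156 is not a perfect cube.
  y = -2: RHS = -132 is not a perfect cube.
  y = 3: RHS = 498 is not a perfect cube.
  y = -3: RHS = -474 is not a perfect cube.
Continuing the search up to |y| = 45 finds no solutions either.
No (x, y) in the scanned range satisfies the equation.

No integer solutions with |y| ≤ 45.


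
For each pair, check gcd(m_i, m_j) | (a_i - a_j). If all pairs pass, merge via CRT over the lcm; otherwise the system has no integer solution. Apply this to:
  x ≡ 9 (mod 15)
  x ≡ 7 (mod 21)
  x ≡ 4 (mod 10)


Moduli 15, 21, 10 are not pairwise coprime, so CRT works modulo lcm(m_i) when all pairwise compatibility conditions hold.
Pairwise compatibility: gcd(m_i, m_j) must divide a_i - a_j for every pair.
Merge one congruence at a time:
  Start: x ≡ 9 (mod 15).
  Combine with x ≡ 7 (mod 21): gcd(15, 21) = 3, and 7 - 9 = -2 is NOT divisible by 3.
    ⇒ system is inconsistent (no integer solution).

No solution (the system is inconsistent).


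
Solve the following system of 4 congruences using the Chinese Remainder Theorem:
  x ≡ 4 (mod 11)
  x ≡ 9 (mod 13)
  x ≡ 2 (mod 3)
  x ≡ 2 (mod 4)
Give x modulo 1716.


Product of moduli M = 11 · 13 · 3 · 4 = 1716.
Merge one congruence at a time:
  Start: x ≡ 4 (mod 11).
  Combine with x ≡ 9 (mod 13); new modulus lcm = 143.
    Write x = 4 + 11·t and substitute into x ≡ 9 (mod 13): 11·t ≡ 9 − 4 = 5 (mod 13).
    The inverse of 11 mod 13 is 6 (since 11·6 = 66 = 5·13 + 1), so t ≡ 6·5 = 30 ≡ 4 (mod 13).
    Then x = 4 + 11·4 = 48, valid modulo lcm(11, 13) = 143: x ≡ 48 (mod 143).
  Combine with x ≡ 2 (mod 3); new modulus lcm = 429.
    Write x = 48 + 143·t and substitute into x ≡ 2 (mod 3): 143·t ≡ 2 − 48 = -46 (mod 3).
    Reduce coefficients mod 3: 2·t ≡ 2 (mod 3).
    The inverse of 2 mod 3 is 2 (since 2·2 = 4 = 1·3 + 1), so t ≡ 2·2 = 4 ≡ 1 (mod 3).
    Then x = 48 + 143·1 = 191, valid modulo lcm(143, 3) = 429: x ≡ 191 (mod 429).
  Combine with x ≡ 2 (mod 4); new modulus lcm = 1716.
    Write x = 191 + 429·t and substitute into x ≡ 2 (mod 4): 429·t ≡ 2 − 191 = -189 (mod 4).
    Reduce coefficients mod 4: 1·t ≡ 3 (mod 4).
    So t ≡ 3 (mod 4).
    Then x = 191 + 429·3 = 1478, valid modulo lcm(429, 4) = 1716: x ≡ 1478 (mod 1716).
Verify against each original: 1478 mod 11 = 4, 1478 mod 13 = 9, 1478 mod 3 = 2, 1478 mod 4 = 2.

x ≡ 1478 (mod 1716).


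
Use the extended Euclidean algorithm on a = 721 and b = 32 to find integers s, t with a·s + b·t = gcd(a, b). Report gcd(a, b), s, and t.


Euclidean algorithm on (721, 32) — divide until remainder is 0:
  721 = 22 · 32 + 17
  32 = 1 · 17 + 15
  17 = 1 · 15 + 2
  15 = 7 · 2 + 1
  2 = 2 · 1 + 0
gcd(721, 32) = 1.
Track Bezout coefficients alongside the remainders: start with r₀ = 721 = a·1 + b·0 (s = 1, t = 0) and r₁ = 32 = a·0 + b·1 (s = 0, t = 1); each new remainder r_{k+1} = r_{k-1} − q_k·r_k inherits s_{k+1} = s_{k-1} − q_k·s_k, t_{k+1} = t_{k-1} − q_k·t_k, so r_k = a·s_k + b·t_k at every step:
  q = 22: r = 17, s = 1 − 22·0 = 1, t = 0 − 22·1 = -22  (check: 721·1 + 32·(-22) = 17)
  q = 1: r = 15, s = 0 − 1·1 = -1, t = 1 − 1·(-22) = 23  (check: 721·(-1) + 32·23 = 15)
  q = 1: r = 2, s = 1 − 1·(-1) = 2, t = -22 − 1·23 = -45  (check: 721·2 + 32·(-45) = 2)
  q = 7: r = 1, s = -1 − 7·2 = -15, t = 23 − 7·(-45) = 338  (check: 721·(-15) + 32·338 = 1)
The row with r = 1 (the gcd) gives the Bezout coefficients s = -15, t = 338.
Result: 721 · (-15) + 32 · (338) = 1.

gcd(721, 32) = 1; s = -15, t = 338 (check: 721·(-15) + 32·338 = 1).


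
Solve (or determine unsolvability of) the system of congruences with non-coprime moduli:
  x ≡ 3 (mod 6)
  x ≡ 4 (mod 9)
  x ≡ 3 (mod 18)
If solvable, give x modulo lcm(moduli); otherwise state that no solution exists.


Moduli 6, 9, 18 are not pairwise coprime, so CRT works modulo lcm(m_i) when all pairwise compatibility conditions hold.
Pairwise compatibility: gcd(m_i, m_j) must divide a_i - a_j for every pair.
Merge one congruence at a time:
  Start: x ≡ 3 (mod 6).
  Combine with x ≡ 4 (mod 9): gcd(6, 9) = 3, and 4 - 3 = 1 is NOT divisible by 3.
    ⇒ system is inconsistent (no integer solution).

No solution (the system is inconsistent).


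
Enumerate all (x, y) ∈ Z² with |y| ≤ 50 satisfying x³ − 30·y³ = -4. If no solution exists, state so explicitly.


The equation is x³ - 30y³ = -4. For fixed y, x³ = 30·y³ − 4, so a solution requires the RHS to be a perfect cube.
Strategy: iterate y from -50 to 50, compute RHS = 30·y³ − 4, and check whether it is a (positive or negative) perfect cube.
Check small values of y:
  y = 0: RHS = -4 is not a perfect cube.
  y = 1: RHS = 26 is not a perfect cube.
  y = -1: RHS = -34 is not a perfect cube.
  y = 2: RHS = 236 is not a perfect cube.
  y = -2: RHS = -244 is not a perfect cube.
  y = 3: RHS = 806 is not a perfect cube.
  y = -3: RHS = -814 is not a perfect cube.
Continuing the search up to |y| = 50 finds no solutions either.
No (x, y) in the scanned range satisfies the equation.

No integer solutions with |y| ≤ 50.


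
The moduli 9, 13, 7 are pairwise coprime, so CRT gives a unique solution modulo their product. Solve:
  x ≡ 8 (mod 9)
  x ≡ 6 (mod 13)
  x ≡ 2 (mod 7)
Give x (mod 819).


Moduli 9, 13, 7 are pairwise coprime; by CRT there is a unique solution modulo M = 9 · 13 · 7 = 819.
Solve pairwise, accumulating the modulus:
  Start with x ≡ 8 (mod 9).
  Combine with x ≡ 6 (mod 13): since gcd(9, 13) = 1, we get a unique residue mod 117.
    Write x = 8 + 9·t and substitute into x ≡ 6 (mod 13): 9·t ≡ 6 − 8 = -2 (mod 13).
    Reduce coefficients mod 13: 9·t ≡ 11 (mod 13).
    The inverse of 9 mod 13 is 3 (since 9·3 = 27 = 2·13 + 1), so t ≡ 3·11 = 33 ≡ 7 (mod 13).
    Then x = 8 + 9·7 = 71, valid modulo lcm(9, 13) = 117: x ≡ 71 (mod 117).
  Combine with x ≡ 2 (mod 7): since gcd(117, 7) = 1, we get a unique residue mod 819.
    Write x = 71 + 117·t and substitute into x ≡ 2 (mod 7): 117·t ≡ 2 − 71 = -69 (mod 7).
    Reduce coefficients mod 7: 5·t ≡ 1 (mod 7).
    The inverse of 5 mod 7 is 3 (since 5·3 = 15 = 2·7 + 1), so t ≡ 3·1 = 3 ≡ 3 (mod 7).
    Then x = 71 + 117·3 = 422, valid modulo lcm(117, 7) = 819: x ≡ 422 (mod 819).
Verify: 422 mod 9 = 8 ✓, 422 mod 13 = 6 ✓, 422 mod 7 = 2 ✓.

x ≡ 422 (mod 819).
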